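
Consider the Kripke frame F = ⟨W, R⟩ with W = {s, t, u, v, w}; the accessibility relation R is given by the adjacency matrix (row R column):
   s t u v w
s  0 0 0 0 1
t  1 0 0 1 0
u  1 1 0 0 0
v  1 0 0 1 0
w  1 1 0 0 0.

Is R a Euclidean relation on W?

Euclidean: no — t R s and t R v, but not s R v.

No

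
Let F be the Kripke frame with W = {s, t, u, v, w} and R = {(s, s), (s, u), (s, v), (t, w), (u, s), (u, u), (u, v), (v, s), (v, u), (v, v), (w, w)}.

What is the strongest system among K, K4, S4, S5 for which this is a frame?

Transitive (axiom 4): yes — every two-step R-path is closed by a direct edge.
Reflexive (axiom T): no — t is not related to itself.
Euclidean (axiom 5): yes — any two successors of a common world are R-related.
So F validates K, K4; S4 would additionally require R to be reflexive. The strongest is K4.

K4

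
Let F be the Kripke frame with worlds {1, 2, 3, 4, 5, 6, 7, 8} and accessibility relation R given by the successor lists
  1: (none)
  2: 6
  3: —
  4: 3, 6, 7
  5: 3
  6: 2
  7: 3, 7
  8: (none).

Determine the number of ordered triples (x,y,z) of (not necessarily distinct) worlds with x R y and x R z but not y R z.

Enumerating: (2,6,6), (4,3,3), (4,3,6), (4,3,7), (4,6,3), (4,6,6), (4,6,7), (4,7,6), (5,3,3), (6,2,2), (7,3,3), (7,3,7).

12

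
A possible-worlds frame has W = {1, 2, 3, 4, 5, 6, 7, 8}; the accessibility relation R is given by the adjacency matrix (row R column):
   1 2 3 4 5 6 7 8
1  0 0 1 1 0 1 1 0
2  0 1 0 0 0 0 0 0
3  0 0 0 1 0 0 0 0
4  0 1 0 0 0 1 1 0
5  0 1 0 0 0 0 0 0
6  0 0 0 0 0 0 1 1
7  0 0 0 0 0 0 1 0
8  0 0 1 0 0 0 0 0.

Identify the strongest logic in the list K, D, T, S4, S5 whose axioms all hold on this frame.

D

Serial (axiom D): yes — every world has a successor (e.g. 1 R 3).
Reflexive (axiom T): no — 1 is not related to itself.
Transitive (axiom 4): no — 1 R 4 and 4 R 2, but not 1 R 2.
Euclidean (axiom 5): no — 1 R 3 and 1 R 6, but not 3 R 6.
So F validates K, D; T would additionally require R to be reflexive. The strongest is D.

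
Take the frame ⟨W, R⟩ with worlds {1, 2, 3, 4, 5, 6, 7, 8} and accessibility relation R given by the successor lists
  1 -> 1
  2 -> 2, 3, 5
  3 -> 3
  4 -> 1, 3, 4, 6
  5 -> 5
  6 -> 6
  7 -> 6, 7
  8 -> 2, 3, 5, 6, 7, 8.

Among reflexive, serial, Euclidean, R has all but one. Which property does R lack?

Reflexive: yes — every world is R-related to itself.
Serial: yes — every world has a successor (e.g. 1 R 1).
Euclidean: no — 2 R 3 and 2 R 5, but not 3 R 5.
Only Euclidean fails.

Euclidean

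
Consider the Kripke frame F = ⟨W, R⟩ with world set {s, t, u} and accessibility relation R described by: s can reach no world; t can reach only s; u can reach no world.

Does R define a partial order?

Reflexive: no — s is not related to itself.
Transitive: yes — every two-step R-path is closed by a direct edge.
Antisymmetric: yes — no distinct pair is related both ways.
So R is not a partial order.

No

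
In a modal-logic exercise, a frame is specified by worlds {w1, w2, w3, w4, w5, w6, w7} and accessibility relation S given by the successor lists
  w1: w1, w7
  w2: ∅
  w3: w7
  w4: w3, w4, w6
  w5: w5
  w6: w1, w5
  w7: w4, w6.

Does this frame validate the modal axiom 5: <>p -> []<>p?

By correspondence theory, 5 is valid on a frame iff S is Euclidean.
Euclidean: no — w4 S w3 and w4 S w6, but not w3 S w6.

No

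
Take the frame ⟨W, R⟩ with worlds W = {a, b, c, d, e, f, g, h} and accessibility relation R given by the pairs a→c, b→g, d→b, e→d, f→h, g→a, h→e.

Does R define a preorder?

No

Reflexive: no — a is not related to itself.
Transitive: no — b R g and g R a, but not b R a.
So R is not a preorder.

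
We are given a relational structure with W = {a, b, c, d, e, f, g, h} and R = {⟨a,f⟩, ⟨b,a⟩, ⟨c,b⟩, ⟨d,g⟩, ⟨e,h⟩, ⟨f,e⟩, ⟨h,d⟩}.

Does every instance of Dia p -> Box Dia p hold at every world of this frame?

No

The schema 5 characterises exactly the Euclidean frames.
Euclidean: no — a R f and a R f, but not f R f.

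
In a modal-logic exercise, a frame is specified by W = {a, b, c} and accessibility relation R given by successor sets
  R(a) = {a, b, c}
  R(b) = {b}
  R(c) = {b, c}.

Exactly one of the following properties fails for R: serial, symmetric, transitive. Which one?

symmetric

Serial: yes — every world has a successor (e.g. a R a).
Symmetric: no — a R b but not b R a.
Transitive: yes — every two-step R-path is closed by a direct edge.
Only symmetric fails.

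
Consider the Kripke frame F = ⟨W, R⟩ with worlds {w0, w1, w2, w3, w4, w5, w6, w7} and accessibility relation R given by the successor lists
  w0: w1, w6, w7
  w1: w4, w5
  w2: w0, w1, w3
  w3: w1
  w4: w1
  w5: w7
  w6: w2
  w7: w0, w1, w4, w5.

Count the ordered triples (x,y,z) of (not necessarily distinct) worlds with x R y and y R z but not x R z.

Enumerating: (w0,w1,w4), (w0,w1,w5), (w0,w6,w2), (w0,w7,w0), (w0,w7,w4), (w0,w7,w5), (w1,w4,w1), (w1,w5,w7), (w2,w0,w6), (w2,w0,w7), (w2,w1,w4), (w2,w1,w5), … and 14 more.
Total: 26.

26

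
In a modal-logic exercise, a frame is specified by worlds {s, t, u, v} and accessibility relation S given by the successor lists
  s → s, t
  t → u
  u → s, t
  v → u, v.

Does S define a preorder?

No

Reflexive: no — t is not related to itself.
Transitive: no — s S t and t S u, but not s S u.
So S is not a preorder.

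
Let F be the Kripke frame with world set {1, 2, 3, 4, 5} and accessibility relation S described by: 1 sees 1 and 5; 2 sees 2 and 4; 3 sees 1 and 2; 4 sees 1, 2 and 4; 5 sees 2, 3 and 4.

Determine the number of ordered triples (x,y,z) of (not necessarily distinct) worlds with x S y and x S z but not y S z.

11

Enumerating: (1,5,1), (1,5,5), (3,1,2), (3,2,1), (4,1,2), (4,1,4), (4,2,1), (5,2,3), (5,3,3), (5,3,4), (5,4,3).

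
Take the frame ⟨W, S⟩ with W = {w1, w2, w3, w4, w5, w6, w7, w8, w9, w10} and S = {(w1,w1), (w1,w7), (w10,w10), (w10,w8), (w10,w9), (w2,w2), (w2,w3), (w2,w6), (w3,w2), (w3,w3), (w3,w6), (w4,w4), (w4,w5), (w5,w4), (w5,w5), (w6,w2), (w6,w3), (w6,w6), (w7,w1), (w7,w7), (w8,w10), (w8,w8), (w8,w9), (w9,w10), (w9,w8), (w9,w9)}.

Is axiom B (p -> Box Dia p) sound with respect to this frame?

The schema B characterises exactly the symmetric frames.
Symmetric: yes — every pair in S has its reverse in S.

Yes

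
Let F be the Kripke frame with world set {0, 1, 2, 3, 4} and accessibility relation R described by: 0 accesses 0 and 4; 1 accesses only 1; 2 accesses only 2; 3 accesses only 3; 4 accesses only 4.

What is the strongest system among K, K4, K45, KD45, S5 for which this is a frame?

Transitive (axiom 4): yes — every two-step R-path is closed by a direct edge.
Euclidean (axiom 5): no — 0 R 4 and 0 R 0, but not 4 R 0.
Serial (axiom D): yes — every world has a successor (e.g. 0 R 0).
Reflexive (axiom T): yes — every world is R-related to itself.
So F validates K, K4; K45 would additionally require R to be Euclidean. The strongest is K4.

K4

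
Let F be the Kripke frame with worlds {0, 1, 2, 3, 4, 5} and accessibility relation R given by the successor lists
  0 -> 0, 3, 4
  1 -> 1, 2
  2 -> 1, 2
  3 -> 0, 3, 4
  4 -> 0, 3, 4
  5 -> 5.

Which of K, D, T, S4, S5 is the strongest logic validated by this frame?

Serial (axiom D): yes — every world has a successor (e.g. 0 R 0).
Reflexive (axiom T): yes — every world is R-related to itself.
Transitive (axiom 4): yes — every two-step R-path is closed by a direct edge.
Euclidean (axiom 5): yes — any two successors of a common world are R-related.
So F validates K, D, T, S4, S5. The strongest is S5.

S5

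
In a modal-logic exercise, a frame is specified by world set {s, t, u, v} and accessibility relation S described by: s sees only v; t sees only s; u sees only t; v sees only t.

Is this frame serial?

Serial: yes — every world has a successor (e.g. s S v).

Yes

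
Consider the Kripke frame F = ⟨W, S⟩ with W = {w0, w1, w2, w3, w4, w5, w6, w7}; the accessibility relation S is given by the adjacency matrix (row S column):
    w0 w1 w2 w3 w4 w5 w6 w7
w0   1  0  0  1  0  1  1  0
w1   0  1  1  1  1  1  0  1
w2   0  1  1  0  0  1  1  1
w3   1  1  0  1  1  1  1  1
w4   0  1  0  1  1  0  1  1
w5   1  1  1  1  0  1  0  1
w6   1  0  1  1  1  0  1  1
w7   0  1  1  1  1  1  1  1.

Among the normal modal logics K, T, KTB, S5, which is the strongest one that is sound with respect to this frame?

Reflexive (axiom T): yes — every world is S-related to itself.
Symmetric (axiom B): yes — every pair in S has its reverse in S.
Euclidean (axiom 5): no — w0 S w5 and w0 S w6, but not w5 S w6.
So F validates K, T, KTB; S5 would additionally require S to be Euclidean. The strongest is KTB.

KTB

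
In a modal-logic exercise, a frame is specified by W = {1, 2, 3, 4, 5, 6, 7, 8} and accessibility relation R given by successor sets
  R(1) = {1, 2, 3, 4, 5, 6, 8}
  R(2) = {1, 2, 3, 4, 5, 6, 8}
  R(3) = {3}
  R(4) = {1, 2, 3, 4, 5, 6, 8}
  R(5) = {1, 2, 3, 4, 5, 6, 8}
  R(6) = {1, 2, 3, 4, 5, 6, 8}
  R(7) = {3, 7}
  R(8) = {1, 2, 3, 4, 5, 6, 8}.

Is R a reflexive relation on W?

Reflexive: yes — every world is R-related to itself.

Yes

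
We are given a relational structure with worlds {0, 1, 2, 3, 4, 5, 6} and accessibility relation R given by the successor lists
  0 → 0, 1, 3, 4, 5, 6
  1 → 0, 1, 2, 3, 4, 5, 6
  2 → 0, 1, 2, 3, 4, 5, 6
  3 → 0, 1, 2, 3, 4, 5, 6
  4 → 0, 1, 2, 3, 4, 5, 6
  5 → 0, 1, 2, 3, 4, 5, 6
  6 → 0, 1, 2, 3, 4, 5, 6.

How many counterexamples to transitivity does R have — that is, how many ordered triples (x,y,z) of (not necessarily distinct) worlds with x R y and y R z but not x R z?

5

Enumerating: (0,1,2), (0,3,2), (0,4,2), (0,5,2), (0,6,2).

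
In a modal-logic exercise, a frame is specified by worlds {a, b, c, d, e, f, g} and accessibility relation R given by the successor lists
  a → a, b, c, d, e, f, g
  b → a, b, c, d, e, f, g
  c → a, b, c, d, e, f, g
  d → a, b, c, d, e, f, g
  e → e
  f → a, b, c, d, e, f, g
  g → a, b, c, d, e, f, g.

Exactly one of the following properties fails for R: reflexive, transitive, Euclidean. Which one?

Euclidean

Reflexive: yes — every world is R-related to itself.
Transitive: yes — every two-step R-path is closed by a direct edge.
Euclidean: no — a R e and a R b, but not e R b.
Only Euclidean fails.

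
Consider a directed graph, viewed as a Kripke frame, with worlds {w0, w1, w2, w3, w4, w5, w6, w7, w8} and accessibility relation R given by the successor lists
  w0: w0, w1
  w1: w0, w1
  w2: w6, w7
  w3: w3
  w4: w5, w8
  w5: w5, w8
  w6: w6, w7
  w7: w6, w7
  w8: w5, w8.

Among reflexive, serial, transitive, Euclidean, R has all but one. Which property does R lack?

Reflexive: no — w2 is not related to itself.
Serial: yes — every world has a successor (e.g. w0 R w0).
Transitive: yes — every two-step R-path is closed by a direct edge.
Euclidean: yes — any two successors of a common world are R-related.
Only reflexive fails.

reflexive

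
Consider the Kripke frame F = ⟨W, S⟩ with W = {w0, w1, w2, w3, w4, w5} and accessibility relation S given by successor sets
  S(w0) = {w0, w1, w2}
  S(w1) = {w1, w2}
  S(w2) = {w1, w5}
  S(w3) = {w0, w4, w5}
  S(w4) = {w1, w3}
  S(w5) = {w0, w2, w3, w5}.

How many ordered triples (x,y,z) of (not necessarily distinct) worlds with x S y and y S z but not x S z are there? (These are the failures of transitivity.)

19

Enumerating: (w0,w2,w5), (w1,w2,w5), (w2,w1,w2), (w2,w5,w0), (w2,w5,w2), (w2,w5,w3), (w3,w0,w1), (w3,w0,w2), (w3,w4,w1), (w3,w4,w3), (w3,w5,w2), (w3,w5,w3), … and 7 more.
Total: 19.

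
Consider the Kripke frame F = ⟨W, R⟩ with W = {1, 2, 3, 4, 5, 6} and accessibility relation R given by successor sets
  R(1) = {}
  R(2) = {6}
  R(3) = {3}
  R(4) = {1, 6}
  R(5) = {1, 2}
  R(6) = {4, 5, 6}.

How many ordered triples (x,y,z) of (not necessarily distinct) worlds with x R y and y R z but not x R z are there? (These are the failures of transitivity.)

8

Enumerating: (2,6,4), (2,6,5), (4,6,4), (4,6,5), (5,2,6), (6,4,1), (6,5,1), (6,5,2).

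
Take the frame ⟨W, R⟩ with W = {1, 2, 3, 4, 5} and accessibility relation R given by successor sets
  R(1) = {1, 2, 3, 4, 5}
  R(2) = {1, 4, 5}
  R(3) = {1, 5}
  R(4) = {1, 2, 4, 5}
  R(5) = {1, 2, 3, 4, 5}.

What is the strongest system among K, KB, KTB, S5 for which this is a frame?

Symmetric (axiom B): yes — every pair in R has its reverse in R.
Reflexive (axiom T): no — 2 is not related to itself.
Euclidean (axiom 5): no — 1 R 2 and 1 R 3, but not 2 R 3.
So F validates K, KB; KTB would additionally require R to be reflexive. The strongest is KB.

KB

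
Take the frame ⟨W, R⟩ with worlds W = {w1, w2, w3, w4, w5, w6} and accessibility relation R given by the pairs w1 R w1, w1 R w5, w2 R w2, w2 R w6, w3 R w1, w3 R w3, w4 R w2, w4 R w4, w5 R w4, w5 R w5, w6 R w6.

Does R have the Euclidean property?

Euclidean: no — w1 R w5 and w1 R w1, but not w5 R w1.

No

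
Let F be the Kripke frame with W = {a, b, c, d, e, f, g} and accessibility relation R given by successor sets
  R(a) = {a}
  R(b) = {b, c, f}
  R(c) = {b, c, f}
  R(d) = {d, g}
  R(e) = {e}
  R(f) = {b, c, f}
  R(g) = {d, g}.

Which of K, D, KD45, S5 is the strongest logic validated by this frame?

S5

Serial (axiom D): yes — every world has a successor (e.g. a R a).
Euclidean (axiom 5): yes — any two successors of a common world are R-related.
Transitive (axiom 4): yes — every two-step R-path is closed by a direct edge.
Reflexive (axiom T): yes — every world is R-related to itself.
So F validates K, D, KD45, S5. The strongest is S5.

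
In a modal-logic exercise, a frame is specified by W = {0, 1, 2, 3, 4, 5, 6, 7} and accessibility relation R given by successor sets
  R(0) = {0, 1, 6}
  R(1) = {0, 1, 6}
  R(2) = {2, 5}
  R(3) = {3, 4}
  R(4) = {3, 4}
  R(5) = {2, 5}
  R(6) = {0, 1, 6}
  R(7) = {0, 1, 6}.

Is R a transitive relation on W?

Transitive: yes — every two-step R-path is closed by a direct edge.

Yes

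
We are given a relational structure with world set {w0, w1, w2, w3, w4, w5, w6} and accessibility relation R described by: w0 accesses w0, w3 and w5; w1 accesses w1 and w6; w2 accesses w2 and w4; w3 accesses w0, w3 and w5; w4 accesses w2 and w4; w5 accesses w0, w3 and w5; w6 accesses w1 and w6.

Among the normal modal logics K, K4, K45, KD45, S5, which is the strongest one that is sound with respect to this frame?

Transitive (axiom 4): yes — every two-step R-path is closed by a direct edge.
Euclidean (axiom 5): yes — any two successors of a common world are R-related.
Serial (axiom D): yes — every world has a successor (e.g. w0 R w0).
Reflexive (axiom T): yes — every world is R-related to itself.
So F validates K, K4, K45, KD45, S5. The strongest is S5.

S5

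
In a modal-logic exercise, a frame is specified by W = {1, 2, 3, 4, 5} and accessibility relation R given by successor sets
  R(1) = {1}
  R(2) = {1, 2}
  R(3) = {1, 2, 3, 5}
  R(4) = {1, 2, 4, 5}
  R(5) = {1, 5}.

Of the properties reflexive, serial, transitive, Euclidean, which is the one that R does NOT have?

Euclidean

Reflexive: yes — every world is R-related to itself.
Serial: yes — every world has a successor (e.g. 1 R 1).
Transitive: yes — every two-step R-path is closed by a direct edge.
Euclidean: no — 3 R 1 and 3 R 2, but not 1 R 2.
Only Euclidean fails.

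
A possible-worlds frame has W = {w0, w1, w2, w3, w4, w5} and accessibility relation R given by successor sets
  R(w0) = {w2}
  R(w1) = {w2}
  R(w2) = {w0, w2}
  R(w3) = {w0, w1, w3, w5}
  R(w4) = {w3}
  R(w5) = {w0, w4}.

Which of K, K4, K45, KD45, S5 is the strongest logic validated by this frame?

K

Transitive (axiom 4): no — w1 R w2 and w2 R w0, but not w1 R w0.
Euclidean (axiom 5): no — w3 R w0 and w3 R w1, but not w0 R w1.
Serial (axiom D): yes — every world has a successor (e.g. w0 R w2).
Reflexive (axiom T): no — w0 is not related to itself.
So F validates K; K4 would additionally require R to be transitive. The strongest is K.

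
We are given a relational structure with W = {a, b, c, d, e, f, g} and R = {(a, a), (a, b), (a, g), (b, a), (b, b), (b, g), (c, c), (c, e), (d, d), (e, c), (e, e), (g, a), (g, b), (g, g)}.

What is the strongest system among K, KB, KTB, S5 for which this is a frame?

Symmetric (axiom B): yes — every pair in R has its reverse in R.
Reflexive (axiom T): no — f is not related to itself.
Euclidean (axiom 5): yes — any two successors of a common world are R-related.
So F validates K, KB; KTB would additionally require R to be reflexive. The strongest is KB.

KB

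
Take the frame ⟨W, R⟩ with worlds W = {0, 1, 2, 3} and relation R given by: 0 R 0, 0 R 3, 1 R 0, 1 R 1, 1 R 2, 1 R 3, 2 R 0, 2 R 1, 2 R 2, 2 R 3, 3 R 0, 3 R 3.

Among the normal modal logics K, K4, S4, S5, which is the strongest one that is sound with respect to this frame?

S4

Transitive (axiom 4): yes — every two-step R-path is closed by a direct edge.
Reflexive (axiom T): yes — every world is R-related to itself.
Euclidean (axiom 5): no — 1 R 0 and 1 R 2, but not 0 R 2.
So F validates K, K4, S4; S5 would additionally require R to be Euclidean. The strongest is S4.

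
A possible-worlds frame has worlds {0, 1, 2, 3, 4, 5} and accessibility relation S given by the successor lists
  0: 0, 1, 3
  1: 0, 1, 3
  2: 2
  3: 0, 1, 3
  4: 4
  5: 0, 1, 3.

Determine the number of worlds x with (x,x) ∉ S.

Enumerating: 5.

1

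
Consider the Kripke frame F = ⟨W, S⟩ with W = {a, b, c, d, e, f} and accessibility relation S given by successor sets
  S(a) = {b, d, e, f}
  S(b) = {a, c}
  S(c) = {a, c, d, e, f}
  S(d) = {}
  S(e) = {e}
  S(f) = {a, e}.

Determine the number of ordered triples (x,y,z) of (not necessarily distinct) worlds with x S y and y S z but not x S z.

Enumerating: (a,b,a), (a,b,c), (a,f,a), (b,a,b), (b,a,d), (b,a,e), (b,a,f), (b,c,d), (b,c,e), (b,c,f), (c,a,b), (f,a,b), (f,a,d), (f,a,f).

14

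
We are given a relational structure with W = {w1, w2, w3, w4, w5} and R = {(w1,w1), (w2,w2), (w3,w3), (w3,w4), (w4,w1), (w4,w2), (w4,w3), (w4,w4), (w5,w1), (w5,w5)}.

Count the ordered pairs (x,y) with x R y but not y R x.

3

Enumerating: (w4,w1), (w4,w2), (w5,w1).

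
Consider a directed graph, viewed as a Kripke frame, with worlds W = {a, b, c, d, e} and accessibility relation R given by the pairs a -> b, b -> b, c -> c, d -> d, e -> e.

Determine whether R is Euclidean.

Yes

Euclidean: yes — any two successors of a common world are R-related.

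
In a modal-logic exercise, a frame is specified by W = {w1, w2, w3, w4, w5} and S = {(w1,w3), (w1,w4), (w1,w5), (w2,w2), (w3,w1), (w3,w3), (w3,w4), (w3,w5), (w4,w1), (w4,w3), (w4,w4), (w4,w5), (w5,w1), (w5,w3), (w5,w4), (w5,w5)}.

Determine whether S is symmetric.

Yes

Symmetric: yes — every pair in S has its reverse in S.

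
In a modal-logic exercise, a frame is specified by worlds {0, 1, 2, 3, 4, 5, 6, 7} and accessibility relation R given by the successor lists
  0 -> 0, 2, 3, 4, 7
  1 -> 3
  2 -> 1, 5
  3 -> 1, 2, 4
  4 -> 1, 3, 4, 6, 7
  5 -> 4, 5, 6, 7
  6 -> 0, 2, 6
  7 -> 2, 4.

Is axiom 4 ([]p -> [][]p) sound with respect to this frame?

No

The schema 4 characterises exactly the transitive frames.
Transitive: no — 0 R 2 and 2 R 1, but not 0 R 1.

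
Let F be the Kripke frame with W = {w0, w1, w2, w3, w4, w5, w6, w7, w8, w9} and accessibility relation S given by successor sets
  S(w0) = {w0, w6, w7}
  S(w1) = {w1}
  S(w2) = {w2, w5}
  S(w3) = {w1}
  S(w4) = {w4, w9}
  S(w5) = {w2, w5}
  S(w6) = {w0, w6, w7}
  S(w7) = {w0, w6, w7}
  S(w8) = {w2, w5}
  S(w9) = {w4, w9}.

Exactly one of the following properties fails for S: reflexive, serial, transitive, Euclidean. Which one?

reflexive

Reflexive: no — w3 is not related to itself.
Serial: yes — every world has a successor (e.g. w0 S w0).
Transitive: yes — every two-step S-path is closed by a direct edge.
Euclidean: yes — any two successors of a common world are S-related.
Only reflexive fails.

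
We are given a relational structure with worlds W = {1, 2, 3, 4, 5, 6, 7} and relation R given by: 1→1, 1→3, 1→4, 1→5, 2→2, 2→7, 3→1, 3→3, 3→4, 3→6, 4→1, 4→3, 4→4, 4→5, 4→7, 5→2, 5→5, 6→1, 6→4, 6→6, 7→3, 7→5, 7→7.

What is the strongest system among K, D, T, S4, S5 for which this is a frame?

T

Serial (axiom D): yes — every world has a successor (e.g. 1 R 1).
Reflexive (axiom T): yes — every world is R-related to itself.
Transitive (axiom 4): no — 1 R 3 and 3 R 6, but not 1 R 6.
Euclidean (axiom 5): no — 1 R 3 and 1 R 5, but not 3 R 5.
So F validates K, D, T; S4 would additionally require R to be transitive. The strongest is T.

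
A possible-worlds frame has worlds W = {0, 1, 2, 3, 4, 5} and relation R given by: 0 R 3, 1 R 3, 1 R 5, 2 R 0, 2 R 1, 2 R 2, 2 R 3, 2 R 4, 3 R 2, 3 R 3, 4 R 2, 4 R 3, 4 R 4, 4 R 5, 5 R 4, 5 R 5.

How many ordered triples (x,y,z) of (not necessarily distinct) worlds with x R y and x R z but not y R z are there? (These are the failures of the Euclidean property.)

20

Enumerating: (1,3,5), (1,5,3), (2,0,0), (2,0,1), (2,0,2), (2,0,4), (2,1,0), (2,1,1), (2,1,2), (2,1,4), (2,3,0), (2,3,1), … and 8 more.
Total: 20.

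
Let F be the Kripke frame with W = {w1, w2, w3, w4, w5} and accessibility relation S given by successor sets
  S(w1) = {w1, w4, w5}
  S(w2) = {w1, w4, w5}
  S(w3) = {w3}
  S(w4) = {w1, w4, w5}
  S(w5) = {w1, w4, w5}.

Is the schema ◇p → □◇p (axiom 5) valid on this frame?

The schema 5 characterises exactly the Euclidean frames.
Euclidean: yes — any two successors of a common world are S-related.

Yes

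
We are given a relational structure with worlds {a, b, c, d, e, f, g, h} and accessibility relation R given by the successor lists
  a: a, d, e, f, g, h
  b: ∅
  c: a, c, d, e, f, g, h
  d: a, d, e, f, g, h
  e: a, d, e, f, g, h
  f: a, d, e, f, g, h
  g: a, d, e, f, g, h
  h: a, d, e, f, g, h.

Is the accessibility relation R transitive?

Yes

Transitive: yes — every two-step R-path is closed by a direct edge.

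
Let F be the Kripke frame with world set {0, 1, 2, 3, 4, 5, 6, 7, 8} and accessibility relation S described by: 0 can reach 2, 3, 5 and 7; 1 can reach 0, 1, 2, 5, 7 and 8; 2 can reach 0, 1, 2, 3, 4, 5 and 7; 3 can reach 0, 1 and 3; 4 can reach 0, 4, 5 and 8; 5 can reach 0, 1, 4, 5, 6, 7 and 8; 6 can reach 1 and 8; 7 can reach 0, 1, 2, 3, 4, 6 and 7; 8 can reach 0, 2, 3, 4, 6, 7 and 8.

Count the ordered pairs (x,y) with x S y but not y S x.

18

Enumerating: (1,0), (1,8), (2,3), (2,4), (2,5), (3,1), (4,0), (5,6), (5,7), (5,8), (6,1), (7,3), (7,4), (7,6), (8,0), (8,2), (8,3), (8,7).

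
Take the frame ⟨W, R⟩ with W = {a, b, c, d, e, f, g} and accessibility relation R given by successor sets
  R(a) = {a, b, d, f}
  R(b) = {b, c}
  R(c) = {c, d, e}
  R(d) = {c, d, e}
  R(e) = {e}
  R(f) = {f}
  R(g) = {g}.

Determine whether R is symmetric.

No

Symmetric: no — a R b but not b R a.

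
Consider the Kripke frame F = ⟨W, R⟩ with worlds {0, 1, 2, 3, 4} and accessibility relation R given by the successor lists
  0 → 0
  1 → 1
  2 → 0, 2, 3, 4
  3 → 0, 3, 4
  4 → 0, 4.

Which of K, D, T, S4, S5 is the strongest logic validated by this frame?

S4

Serial (axiom D): yes — every world has a successor (e.g. 0 R 0).
Reflexive (axiom T): yes — every world is R-related to itself.
Transitive (axiom 4): yes — every two-step R-path is closed by a direct edge.
Euclidean (axiom 5): no — 2 R 0 and 2 R 3, but not 0 R 3.
So F validates K, D, T, S4; S5 would additionally require R to be Euclidean. The strongest is S4.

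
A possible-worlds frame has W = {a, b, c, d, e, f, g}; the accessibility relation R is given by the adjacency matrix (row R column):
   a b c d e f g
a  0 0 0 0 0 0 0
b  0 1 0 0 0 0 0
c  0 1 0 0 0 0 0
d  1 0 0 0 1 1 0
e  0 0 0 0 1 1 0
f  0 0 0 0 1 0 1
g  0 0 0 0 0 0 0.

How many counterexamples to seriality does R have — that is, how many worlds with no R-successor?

Enumerating: a, g.

2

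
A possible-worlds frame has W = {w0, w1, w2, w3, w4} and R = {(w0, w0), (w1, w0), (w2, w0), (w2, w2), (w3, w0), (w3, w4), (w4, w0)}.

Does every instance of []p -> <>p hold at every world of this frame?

Axiom D corresponds to the accessibility relation being serial.
Serial: yes — every world has a successor (e.g. w0 R w0).

Yes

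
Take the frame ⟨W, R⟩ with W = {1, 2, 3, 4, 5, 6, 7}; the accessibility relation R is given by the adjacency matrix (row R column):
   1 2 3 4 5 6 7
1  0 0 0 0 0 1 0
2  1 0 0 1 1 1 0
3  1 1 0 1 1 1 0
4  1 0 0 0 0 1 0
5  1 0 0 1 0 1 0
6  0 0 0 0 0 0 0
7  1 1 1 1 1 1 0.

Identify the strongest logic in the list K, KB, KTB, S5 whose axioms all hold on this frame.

Symmetric (axiom B): no — 1 R 6 but not 6 R 1.
Reflexive (axiom T): no — 1 is not related to itself.
Euclidean (axiom 5): no — 2 R 1 and 2 R 4, but not 1 R 4.
So F validates K; KB would additionally require R to be symmetric. The strongest is K.

K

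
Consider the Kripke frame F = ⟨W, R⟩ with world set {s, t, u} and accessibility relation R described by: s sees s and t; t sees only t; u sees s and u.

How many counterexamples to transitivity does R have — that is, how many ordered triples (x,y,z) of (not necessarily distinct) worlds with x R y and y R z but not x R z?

Enumerating: (u,s,t).

1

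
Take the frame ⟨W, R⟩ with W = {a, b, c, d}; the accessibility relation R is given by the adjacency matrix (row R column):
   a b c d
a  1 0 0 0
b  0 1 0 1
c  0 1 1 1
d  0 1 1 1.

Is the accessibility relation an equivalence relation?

No

Reflexive: yes — every world is R-related to itself.
Symmetric: no — c R b but not b R c.
Transitive: no — b R d and d R c, but not b R c.
So R is not an equivalence relation.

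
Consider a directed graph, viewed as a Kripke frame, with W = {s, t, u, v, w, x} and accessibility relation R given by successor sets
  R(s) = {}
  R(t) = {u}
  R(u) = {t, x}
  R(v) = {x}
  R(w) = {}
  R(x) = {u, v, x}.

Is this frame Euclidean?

No

Euclidean: no — u R t and u R x, but not t R x.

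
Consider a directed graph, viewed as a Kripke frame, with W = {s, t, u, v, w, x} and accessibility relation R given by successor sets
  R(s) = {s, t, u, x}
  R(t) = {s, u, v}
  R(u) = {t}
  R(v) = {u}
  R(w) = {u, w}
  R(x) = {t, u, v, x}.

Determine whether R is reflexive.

No

Reflexive: no — t is not related to itself.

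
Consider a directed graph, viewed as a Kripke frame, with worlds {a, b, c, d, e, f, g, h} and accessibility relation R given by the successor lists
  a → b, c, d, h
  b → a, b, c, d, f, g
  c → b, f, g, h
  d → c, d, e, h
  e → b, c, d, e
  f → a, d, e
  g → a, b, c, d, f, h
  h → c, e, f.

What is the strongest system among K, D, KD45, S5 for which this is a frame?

D

Serial (axiom D): yes — every world has a successor (e.g. a R b).
Euclidean (axiom 5): no — a R b and a R h, but not b R h.
Transitive (axiom 4): no — a R b and b R f, but not a R f.
Reflexive (axiom T): no — a is not related to itself.
So F validates K, D; KD45 would additionally require R to be Euclidean and transitive. The strongest is D.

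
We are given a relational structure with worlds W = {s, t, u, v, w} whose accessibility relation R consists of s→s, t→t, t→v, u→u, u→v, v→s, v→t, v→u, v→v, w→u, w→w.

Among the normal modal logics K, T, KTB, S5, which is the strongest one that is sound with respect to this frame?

T

Reflexive (axiom T): yes — every world is R-related to itself.
Symmetric (axiom B): no — v R s but not s R v.
Euclidean (axiom 5): no — v R s and v R t, but not s R t.
So F validates K, T; KTB would additionally require R to be symmetric. The strongest is T.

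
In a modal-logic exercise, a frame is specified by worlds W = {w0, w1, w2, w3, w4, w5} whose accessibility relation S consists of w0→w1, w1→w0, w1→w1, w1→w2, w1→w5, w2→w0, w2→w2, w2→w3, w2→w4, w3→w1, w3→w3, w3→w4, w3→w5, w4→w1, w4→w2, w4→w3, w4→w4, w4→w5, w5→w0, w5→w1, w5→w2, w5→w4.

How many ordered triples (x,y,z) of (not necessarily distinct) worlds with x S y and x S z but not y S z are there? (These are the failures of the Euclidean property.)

30

Enumerating: (w1,w0,w0), (w1,w0,w2), (w1,w0,w5), (w1,w2,w1), (w1,w2,w5), (w1,w5,w5), (w2,w0,w0), (w2,w0,w2), (w2,w0,w3), (w2,w0,w4), (w2,w3,w0), (w2,w3,w2), … and 18 more.
Total: 30.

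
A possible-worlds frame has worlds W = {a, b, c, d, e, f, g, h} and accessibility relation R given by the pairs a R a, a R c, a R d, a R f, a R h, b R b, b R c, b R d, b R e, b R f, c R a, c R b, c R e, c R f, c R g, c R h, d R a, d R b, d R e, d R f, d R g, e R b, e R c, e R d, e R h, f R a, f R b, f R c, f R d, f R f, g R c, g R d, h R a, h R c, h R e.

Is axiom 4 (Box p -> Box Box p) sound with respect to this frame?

By correspondence theory, 4 is valid on a frame iff R is transitive.
Transitive: no — a R c and c R b, but not a R b.

No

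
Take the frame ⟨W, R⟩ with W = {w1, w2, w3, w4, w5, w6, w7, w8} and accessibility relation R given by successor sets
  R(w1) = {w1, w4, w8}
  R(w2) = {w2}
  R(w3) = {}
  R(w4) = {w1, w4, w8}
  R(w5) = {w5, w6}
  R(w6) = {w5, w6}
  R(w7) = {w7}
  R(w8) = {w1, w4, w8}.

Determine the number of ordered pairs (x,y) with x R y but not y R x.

0

R is symmetric; there are no such tuples.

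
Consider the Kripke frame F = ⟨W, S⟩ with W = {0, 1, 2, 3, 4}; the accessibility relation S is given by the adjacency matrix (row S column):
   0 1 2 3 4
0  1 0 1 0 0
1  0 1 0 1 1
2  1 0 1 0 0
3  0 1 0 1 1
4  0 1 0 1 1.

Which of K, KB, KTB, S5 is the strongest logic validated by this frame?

S5

Symmetric (axiom B): yes — every pair in S has its reverse in S.
Reflexive (axiom T): yes — every world is S-related to itself.
Euclidean (axiom 5): yes — any two successors of a common world are S-related.
So F validates K, KB, KTB, S5. The strongest is S5.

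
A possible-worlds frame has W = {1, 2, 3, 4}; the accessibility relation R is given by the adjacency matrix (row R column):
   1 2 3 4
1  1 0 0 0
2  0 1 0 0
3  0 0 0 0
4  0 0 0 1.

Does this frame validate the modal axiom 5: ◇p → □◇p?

By correspondence theory, 5 is valid on a frame iff R is Euclidean.
Euclidean: yes — any two successors of a common world are R-related.

Yes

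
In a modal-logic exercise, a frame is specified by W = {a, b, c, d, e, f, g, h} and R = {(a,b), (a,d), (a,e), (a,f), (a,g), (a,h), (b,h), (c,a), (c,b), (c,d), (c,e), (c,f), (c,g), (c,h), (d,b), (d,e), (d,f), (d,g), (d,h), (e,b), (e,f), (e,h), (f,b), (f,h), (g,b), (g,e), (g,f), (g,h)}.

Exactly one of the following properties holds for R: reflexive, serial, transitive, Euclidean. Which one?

transitive

Reflexive: no — a is not related to itself.
Serial: no — h has no R-successor.
Transitive: yes — every two-step R-path is closed by a direct edge.
Euclidean: no — a R b and a R d, but not b R d.
Only transitive holds.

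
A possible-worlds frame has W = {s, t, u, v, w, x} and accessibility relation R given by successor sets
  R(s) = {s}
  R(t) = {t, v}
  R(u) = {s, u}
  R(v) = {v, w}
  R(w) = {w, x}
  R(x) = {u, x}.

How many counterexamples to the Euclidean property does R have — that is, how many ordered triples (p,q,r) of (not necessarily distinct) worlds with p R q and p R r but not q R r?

Enumerating: (t,v,t), (u,s,u), (v,w,v), (w,x,w), (x,u,x).

5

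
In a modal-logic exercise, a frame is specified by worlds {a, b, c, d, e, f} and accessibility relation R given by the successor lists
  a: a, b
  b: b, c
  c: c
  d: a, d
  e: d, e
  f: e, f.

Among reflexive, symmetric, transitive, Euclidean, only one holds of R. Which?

reflexive

Reflexive: yes — every world is R-related to itself.
Symmetric: no — a R b but not b R a.
Transitive: no — a R b and b R c, but not a R c.
Euclidean: no — a R b and a R a, but not b R a.
Only reflexive holds.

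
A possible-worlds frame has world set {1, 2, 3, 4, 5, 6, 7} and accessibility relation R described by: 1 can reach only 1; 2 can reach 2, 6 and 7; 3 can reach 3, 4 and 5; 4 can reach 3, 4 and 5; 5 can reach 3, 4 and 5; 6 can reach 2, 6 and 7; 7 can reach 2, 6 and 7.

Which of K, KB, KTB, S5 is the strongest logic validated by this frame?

Symmetric (axiom B): yes — every pair in R has its reverse in R.
Reflexive (axiom T): yes — every world is R-related to itself.
Euclidean (axiom 5): yes — any two successors of a common world are R-related.
So F validates K, KB, KTB, S5. The strongest is S5.

S5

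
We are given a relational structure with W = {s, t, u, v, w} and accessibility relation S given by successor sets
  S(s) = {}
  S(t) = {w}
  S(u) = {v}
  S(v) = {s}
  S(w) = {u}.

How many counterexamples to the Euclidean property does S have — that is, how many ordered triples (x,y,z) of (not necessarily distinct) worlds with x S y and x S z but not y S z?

Enumerating: (t,w,w), (u,v,v), (v,s,s), (w,u,u).

4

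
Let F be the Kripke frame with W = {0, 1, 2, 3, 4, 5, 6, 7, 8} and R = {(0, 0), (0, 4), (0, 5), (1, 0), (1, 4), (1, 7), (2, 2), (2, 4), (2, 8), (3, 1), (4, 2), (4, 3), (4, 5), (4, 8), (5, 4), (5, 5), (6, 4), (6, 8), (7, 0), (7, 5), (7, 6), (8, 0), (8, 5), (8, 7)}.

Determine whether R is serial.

Yes

Serial: yes — every world has a successor (e.g. 0 R 0).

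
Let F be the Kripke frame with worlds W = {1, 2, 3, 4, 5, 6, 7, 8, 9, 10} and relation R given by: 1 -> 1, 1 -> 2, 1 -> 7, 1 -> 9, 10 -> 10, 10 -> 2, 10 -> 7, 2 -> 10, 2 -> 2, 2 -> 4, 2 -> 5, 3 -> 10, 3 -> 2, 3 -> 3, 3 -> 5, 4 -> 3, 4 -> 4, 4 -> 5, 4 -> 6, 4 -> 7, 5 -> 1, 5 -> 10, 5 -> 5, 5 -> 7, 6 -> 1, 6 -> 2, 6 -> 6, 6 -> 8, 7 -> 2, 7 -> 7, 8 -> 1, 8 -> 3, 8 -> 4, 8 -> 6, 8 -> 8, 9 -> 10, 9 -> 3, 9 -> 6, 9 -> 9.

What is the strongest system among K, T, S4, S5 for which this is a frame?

Reflexive (axiom T): yes — every world is R-related to itself.
Transitive (axiom 4): no — 1 R 2 and 2 R 10, but not 1 R 10.
Euclidean (axiom 5): no — 1 R 2 and 1 R 7, but not 2 R 7.
So F validates K, T; S4 would additionally require R to be transitive. The strongest is T.

T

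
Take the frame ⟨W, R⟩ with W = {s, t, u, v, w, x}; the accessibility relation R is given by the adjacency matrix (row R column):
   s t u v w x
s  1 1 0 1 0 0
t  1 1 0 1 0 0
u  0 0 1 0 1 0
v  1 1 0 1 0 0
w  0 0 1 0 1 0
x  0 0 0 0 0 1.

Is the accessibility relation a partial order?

No

Reflexive: yes — every world is R-related to itself.
Transitive: yes — every two-step R-path is closed by a direct edge.
Antisymmetric: no — s R t and t R s with s ≠ t.
So R is not a partial order.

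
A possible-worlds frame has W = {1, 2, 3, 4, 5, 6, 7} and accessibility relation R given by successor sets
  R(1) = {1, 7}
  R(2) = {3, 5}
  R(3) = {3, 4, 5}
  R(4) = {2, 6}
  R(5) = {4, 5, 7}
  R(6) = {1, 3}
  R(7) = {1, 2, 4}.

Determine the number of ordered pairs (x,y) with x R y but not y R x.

12

Enumerating: (2,3), (2,5), (3,4), (3,5), (4,2), (4,6), (5,4), (5,7), (6,1), (6,3), (7,2), (7,4).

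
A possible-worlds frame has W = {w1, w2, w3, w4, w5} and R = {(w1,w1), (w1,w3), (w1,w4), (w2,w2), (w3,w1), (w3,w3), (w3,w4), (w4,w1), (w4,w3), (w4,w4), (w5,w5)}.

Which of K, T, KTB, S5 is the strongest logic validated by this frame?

S5

Reflexive (axiom T): yes — every world is R-related to itself.
Symmetric (axiom B): yes — every pair in R has its reverse in R.
Euclidean (axiom 5): yes — any two successors of a common world are R-related.
So F validates K, T, KTB, S5. The strongest is S5.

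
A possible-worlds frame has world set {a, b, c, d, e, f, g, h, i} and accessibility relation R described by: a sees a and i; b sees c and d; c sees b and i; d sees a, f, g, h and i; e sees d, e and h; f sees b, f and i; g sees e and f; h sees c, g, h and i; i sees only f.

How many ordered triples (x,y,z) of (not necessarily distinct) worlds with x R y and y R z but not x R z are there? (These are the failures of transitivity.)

Enumerating: (a,i,f), (b,c,b), (b,c,i), (b,d,a), (b,d,f), (b,d,g), (b,d,h), (b,d,i), (c,b,c), (c,b,d), (c,i,f), (d,f,b), … and 21 more.
Total: 33.

33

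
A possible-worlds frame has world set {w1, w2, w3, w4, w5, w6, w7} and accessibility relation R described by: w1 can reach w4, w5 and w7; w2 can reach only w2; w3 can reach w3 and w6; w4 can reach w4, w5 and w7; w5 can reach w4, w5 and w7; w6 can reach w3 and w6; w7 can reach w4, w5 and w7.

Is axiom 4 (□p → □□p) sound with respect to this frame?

By correspondence theory, 4 is valid on a frame iff R is transitive.
Transitive: yes — every two-step R-path is closed by a direct edge.

Yes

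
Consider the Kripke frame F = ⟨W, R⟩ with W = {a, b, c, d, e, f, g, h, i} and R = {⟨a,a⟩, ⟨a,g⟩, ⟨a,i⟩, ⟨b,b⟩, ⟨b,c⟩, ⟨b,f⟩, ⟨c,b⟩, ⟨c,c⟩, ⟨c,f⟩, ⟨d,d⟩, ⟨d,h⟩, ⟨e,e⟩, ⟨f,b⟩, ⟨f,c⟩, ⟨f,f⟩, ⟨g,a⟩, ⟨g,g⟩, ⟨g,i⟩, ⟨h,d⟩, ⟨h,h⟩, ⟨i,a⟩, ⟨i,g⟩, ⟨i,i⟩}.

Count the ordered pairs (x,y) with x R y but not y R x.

0

R is symmetric; there are no such tuples.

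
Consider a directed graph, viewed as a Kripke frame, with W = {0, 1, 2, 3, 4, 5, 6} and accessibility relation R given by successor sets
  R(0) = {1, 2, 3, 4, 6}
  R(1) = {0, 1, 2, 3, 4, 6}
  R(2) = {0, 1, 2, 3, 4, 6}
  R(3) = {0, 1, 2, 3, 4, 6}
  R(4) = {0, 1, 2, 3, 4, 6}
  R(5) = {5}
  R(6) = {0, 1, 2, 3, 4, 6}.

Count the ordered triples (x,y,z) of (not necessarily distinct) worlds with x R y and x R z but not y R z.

5

Enumerating: (1,0,0), (2,0,0), (3,0,0), (4,0,0), (6,0,0).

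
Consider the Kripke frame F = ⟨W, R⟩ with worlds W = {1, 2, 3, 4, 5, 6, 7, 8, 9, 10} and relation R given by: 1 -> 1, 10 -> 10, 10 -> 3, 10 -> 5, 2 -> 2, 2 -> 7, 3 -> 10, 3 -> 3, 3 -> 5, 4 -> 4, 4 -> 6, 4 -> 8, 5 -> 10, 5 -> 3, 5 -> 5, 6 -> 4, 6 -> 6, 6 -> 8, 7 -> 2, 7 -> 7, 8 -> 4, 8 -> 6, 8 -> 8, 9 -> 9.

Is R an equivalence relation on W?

Reflexive: yes — every world is R-related to itself.
Symmetric: yes — every pair in R has its reverse in R.
Transitive: yes — every two-step R-path is closed by a direct edge.
So R is an equivalence relation.

Yes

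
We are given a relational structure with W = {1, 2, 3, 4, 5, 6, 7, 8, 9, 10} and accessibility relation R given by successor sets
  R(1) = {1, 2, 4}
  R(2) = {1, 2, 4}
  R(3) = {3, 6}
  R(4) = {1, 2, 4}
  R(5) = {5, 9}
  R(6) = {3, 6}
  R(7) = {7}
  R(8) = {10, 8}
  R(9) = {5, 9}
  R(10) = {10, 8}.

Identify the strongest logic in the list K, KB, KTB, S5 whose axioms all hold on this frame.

Symmetric (axiom B): yes — every pair in R has its reverse in R.
Reflexive (axiom T): yes — every world is R-related to itself.
Euclidean (axiom 5): yes — any two successors of a common world are R-related.
So F validates K, KB, KTB, S5. The strongest is S5.

S5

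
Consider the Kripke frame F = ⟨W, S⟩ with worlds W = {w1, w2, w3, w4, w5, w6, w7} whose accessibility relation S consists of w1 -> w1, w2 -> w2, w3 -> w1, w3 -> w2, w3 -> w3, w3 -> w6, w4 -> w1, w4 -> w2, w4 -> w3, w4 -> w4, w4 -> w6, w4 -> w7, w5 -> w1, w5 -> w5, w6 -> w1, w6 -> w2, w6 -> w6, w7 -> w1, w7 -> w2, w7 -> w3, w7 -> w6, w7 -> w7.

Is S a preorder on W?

Reflexive: yes — every world is S-related to itself.
Transitive: yes — every two-step S-path is closed by a direct edge.
So S is a preorder.

Yes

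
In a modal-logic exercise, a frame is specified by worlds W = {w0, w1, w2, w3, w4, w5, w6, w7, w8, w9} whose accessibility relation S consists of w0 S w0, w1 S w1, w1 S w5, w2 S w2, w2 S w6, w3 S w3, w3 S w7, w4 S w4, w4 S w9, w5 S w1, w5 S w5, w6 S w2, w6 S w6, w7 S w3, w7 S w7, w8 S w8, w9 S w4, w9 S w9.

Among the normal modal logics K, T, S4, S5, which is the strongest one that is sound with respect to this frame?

Reflexive (axiom T): yes — every world is S-related to itself.
Transitive (axiom 4): yes — every two-step S-path is closed by a direct edge.
Euclidean (axiom 5): yes — any two successors of a common world are S-related.
So F validates K, T, S4, S5. The strongest is S5.

S5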